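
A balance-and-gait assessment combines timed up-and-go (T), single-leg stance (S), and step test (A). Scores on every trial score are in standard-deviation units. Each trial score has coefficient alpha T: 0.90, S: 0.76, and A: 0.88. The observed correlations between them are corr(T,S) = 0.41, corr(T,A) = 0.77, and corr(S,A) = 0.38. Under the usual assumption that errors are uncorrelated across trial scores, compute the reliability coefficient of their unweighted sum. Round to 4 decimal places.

Var(T+S+A) = 3 + 2·[0.41 + 0.77 + 0.38] = 3 + 3.12 = 6.12.
With uncorrelated errors the cross-covariances are all true-score covariance, so they carry over unchanged; only the diagonal terms shrink to ρᵢσᵢ².
True-score variance = [0.90 + 0.76 + 0.88] + 3.12 = 2.54 + 3.12 = 5.66.
Reliability = 5.66 / 6.12 = 0.9248.

0.9248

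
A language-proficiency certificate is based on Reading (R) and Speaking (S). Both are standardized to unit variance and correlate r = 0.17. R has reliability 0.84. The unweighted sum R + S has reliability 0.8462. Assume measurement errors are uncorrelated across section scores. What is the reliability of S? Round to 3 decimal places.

Var(R+S) = 2 + 2·0.17 = 2.340.
True-score variance = ρ_R + ρ_S + 2·0.17, so 0.8462 = (0.84 + ρ_S + 0.34) / 2.340.
ρ_S = 0.8462·2.340 − 0.84 − 0.34 = 0.800.

0.800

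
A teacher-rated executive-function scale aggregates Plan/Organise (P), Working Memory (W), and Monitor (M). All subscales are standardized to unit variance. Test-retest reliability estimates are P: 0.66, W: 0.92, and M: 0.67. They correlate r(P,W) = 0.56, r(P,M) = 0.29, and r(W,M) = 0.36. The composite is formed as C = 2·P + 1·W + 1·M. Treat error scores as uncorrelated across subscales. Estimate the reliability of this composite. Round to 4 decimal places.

Var(C) = 2² + 1 + 1 + 2·[2·0.56 + 2·0.29 + 0.36] = 6 + 4.12 = 10.12.
With uncorrelated errors the cross-covariances are all true-score covariance, so they carry over unchanged; only the diagonal terms shrink to ρᵢσᵢ².
True-score variance = [2²·0.66 + 0.92 + 0.67] + 4.12 = 4.23 + 4.12 = 8.35.
Reliability = 8.35 / 10.12 = 0.8251.

0.8251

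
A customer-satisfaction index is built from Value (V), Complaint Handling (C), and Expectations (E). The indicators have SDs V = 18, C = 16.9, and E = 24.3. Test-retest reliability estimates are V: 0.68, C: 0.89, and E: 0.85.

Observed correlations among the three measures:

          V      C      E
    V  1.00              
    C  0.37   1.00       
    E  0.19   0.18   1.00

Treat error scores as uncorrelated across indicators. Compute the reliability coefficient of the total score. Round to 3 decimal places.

0.871

Var(V+C+E) = 18² + 16.9² + 24.3² + 2·[18·16.9·0.37 + 18·24.3·0.19 + 16.9·24.3·0.18] = 1200.1 + 539.161 = 1739.26.
Because errors are independent across components, Cov(Tᵢ,Tⱼ) = Cov(Xᵢ,Xⱼ); the off-diagonal part of the true-score variance is the same as above.
True-score variance = [18²·0.68 + 16.9²·0.89 + 24.3²·0.85] + 539.161 = 976.429 + 539.161 = 1515.59.
Reliability = 1515.59 / 1739.26 = 0.871.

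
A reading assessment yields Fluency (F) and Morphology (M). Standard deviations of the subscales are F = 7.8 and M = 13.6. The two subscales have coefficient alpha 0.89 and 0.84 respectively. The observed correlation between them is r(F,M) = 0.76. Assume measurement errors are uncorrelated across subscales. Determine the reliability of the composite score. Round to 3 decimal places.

Var(F+M) = 7.8² + 13.6² + 2·[7.8·13.6·0.76] = 245.8 + 161.242 = 407.042.
Under uncorrelated errors the observed covariances equal the true-score covariances, so only the own-variance terms attenuate.
True-score variance = [7.8²·0.89 + 13.6²·0.84] + 161.242 = 209.514 + 161.242 = 370.756.
Reliability = 370.756 / 407.042 = 0.911.

0.911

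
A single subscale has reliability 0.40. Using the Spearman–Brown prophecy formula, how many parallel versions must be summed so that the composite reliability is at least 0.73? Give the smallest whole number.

5

k ≥ ρ*(1−ρ₁)/(ρ₁(1−ρ*)) = 0.73·0.60 / (0.40·0.27) = 4.056.
Smallest integer k = 5.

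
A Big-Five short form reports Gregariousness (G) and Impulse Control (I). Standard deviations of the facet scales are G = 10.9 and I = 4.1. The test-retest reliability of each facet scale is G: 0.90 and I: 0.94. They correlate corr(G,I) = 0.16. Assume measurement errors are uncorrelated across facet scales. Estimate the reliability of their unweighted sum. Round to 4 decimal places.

Var(G+I) = 10.9² + 4.1² + 2·[10.9·4.1·0.16] = 135.62 + 14.3008 = 149.921.
With uncorrelated errors the cross-covariances are all true-score covariance, so they carry over unchanged; only the diagonal terms shrink to ρᵢσᵢ².
True-score variance = [10.9²·0.90 + 4.1²·0.94] + 14.3008 = 122.73 + 14.3008 = 137.031.
Reliability = 137.031 / 149.921 = 0.9140.

0.9140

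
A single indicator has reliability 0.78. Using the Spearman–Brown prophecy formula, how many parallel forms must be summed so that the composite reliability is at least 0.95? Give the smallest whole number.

6

k ≥ ρ*(1−ρ₁)/(ρ₁(1−ρ*)) = 0.95·0.22 / (0.78·0.05) = 5.359.
Smallest integer k = 6.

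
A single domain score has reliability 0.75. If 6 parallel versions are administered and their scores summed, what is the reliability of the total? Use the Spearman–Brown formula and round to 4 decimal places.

0.9474

ρ_k = kρ / (1 + (k−1)ρ) = 6·0.75 / (1 + 5·0.75) = 4.500 / 4.750 = 0.9474.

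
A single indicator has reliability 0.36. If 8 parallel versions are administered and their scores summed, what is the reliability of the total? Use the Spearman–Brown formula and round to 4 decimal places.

ρ_k = kρ / (1 + (k−1)ρ) = 8·0.36 / (1 + 7·0.36) = 2.880 / 3.520 = 0.8182.

0.8182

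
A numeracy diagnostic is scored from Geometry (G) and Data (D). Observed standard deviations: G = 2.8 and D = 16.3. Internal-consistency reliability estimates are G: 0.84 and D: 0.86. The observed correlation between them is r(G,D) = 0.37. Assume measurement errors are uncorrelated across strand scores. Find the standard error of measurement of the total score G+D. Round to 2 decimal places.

6.20

Var(total) = 273.53 + 33.7736 = 307.304.
True-score variance = 235.079 + 33.7736 = 268.853, so reliability = 0.8749.
Error variance = 307.304 − 268.853 = 38.451; SEM = √38.451 = 6.20.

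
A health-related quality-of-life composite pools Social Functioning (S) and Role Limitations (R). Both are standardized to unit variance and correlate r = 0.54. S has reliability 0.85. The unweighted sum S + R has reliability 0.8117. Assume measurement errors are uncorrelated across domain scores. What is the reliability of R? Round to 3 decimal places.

Var(S+R) = 2 + 2·0.54 = 3.080.
True-score variance = ρ_S + ρ_R + 2·0.54, so 0.8117 = (0.85 + ρ_R + 1.08) / 3.080.
ρ_R = 0.8117·3.080 − 0.85 − 1.08 = 0.570.

0.570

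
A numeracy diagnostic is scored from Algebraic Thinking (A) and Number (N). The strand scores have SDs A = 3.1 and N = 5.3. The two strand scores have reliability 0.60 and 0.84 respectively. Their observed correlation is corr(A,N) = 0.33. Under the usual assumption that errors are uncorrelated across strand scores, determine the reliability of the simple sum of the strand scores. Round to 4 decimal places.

0.8282

Var(A+N) = 3.1² + 5.3² + 2·[3.1·5.3·0.33] = 37.7 + 10.8438 = 48.5438.
Under uncorrelated errors the observed covariances equal the true-score covariances, so only the own-variance terms attenuate.
True-score variance = [3.1²·0.60 + 5.3²·0.84] + 10.8438 = 29.3616 + 10.8438 = 40.2054.
Reliability = 40.2054 / 48.5438 = 0.8282.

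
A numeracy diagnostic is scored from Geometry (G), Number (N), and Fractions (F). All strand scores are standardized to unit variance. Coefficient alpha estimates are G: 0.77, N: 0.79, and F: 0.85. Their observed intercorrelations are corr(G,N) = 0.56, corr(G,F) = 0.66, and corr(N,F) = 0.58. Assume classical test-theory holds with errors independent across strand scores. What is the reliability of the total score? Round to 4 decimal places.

0.9106

Var(G+N+F) = 3 + 2·[0.56 + 0.66 + 0.58] = 3 + 3.6 = 6.6.
Under uncorrelated errors the observed covariances equal the true-score covariances, so only the own-variance terms attenuate.
True-score variance = [0.77 + 0.79 + 0.85] + 3.6 = 2.41 + 3.6 = 6.01.
Reliability = 6.01 / 6.6 = 0.9106.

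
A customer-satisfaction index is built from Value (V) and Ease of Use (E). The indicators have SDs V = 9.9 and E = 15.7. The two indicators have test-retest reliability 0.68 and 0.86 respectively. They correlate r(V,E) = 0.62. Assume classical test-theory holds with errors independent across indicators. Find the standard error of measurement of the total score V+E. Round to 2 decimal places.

8.12

Var(total) = 344.5 + 192.733 = 537.233.
True-score variance = 278.628 + 192.733 = 471.361, so reliability = 0.8774.
Error variance = 537.233 − 471.361 = 65.8718; SEM = √65.8718 = 8.12.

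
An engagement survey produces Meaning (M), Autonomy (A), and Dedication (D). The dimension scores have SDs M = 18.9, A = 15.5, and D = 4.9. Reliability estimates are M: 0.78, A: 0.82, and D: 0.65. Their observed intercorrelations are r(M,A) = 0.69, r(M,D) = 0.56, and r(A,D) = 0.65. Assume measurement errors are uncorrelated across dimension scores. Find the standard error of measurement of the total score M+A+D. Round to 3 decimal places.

Var(total) = 621.47 + 606.729 = 1228.2.
True-score variance = 491.235 + 606.729 = 1097.96, so reliability = 0.8940.
Error variance = 1228.2 − 1097.96 = 130.235; SEM = √130.235 = 11.412.

11.412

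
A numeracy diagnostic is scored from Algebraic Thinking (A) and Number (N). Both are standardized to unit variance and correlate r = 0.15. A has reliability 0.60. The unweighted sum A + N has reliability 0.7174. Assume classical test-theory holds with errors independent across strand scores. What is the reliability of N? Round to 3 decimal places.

Var(A+N) = 2 + 2·0.15 = 2.300.
True-score variance = ρ_A + ρ_N + 2·0.15, so 0.7174 = (0.60 + ρ_N + 0.30) / 2.300.
ρ_N = 0.7174·2.300 − 0.60 − 0.30 = 0.750.

0.750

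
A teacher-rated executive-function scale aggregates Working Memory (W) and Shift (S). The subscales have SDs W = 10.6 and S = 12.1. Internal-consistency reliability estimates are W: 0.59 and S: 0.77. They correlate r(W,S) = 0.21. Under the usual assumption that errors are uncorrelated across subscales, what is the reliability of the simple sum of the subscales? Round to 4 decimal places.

Var(W+S) = 10.6² + 12.1² + 2·[10.6·12.1·0.21] = 258.77 + 53.8692 = 312.639.
Because errors are independent across components, Cov(Tᵢ,Tⱼ) = Cov(Xᵢ,Xⱼ); the off-diagonal part of the true-score variance is the same as above.
True-score variance = [10.6²·0.59 + 12.1²·0.77] + 53.8692 = 179.028 + 53.8692 = 232.897.
Reliability = 232.897 / 312.639 = 0.7449.

0.7449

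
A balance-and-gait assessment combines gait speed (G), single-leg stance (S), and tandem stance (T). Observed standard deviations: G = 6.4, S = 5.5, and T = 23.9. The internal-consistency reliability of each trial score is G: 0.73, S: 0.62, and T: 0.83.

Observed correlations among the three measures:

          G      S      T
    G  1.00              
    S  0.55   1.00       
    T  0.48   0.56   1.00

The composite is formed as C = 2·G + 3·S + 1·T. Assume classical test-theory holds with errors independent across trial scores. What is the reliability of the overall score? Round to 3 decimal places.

Var(C) = 2²·6.4² + 3²·5.5² + 23.9² + 2·[6·6.4·5.5·0.55 + 2·6.4·23.9·0.48 + 3·5.5·23.9·0.56] = 1007.3 + 967.675 = 1974.98.
With uncorrelated errors the cross-covariances are all true-score covariance, so they carry over unchanged; only the diagonal terms shrink to ρᵢσᵢ².
True-score variance = [2²·6.4²·0.73 + 3²·5.5²·0.62 + 23.9²·0.83] + 967.675 = 762.502 + 967.675 = 1730.18.
Reliability = 1730.18 / 1974.98 = 0.876.

0.876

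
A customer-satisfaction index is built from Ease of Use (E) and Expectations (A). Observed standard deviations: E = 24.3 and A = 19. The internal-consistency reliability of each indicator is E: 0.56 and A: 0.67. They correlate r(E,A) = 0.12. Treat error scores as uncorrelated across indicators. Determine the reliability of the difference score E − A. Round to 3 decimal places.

Var(E−A) = 24.3² + 19² − 2·24.3·19·0.12 = 951.49 − 110.808 = 840.682.
Because errors are independent across components, Cov(Tᵢ,Tⱼ) = Cov(Xᵢ,Xⱼ); the off-diagonal part of the true-score variance is the same as above.
True-score variance = [24.3²·0.56 + 19²·0.67] − 110.808 = 572.544 − 110.808 = 461.736.
Reliability = 461.736 / 840.682 = 0.549.

0.549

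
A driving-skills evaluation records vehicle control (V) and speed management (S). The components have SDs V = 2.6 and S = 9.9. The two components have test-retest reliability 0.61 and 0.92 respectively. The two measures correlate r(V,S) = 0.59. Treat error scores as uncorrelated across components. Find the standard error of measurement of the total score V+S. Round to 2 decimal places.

3.24

Var(total) = 104.77 + 30.3732 = 135.143.
True-score variance = 94.2928 + 30.3732 = 124.666, so reliability = 0.9225.
Error variance = 135.143 − 124.666 = 10.4772; SEM = √10.4772 = 3.24.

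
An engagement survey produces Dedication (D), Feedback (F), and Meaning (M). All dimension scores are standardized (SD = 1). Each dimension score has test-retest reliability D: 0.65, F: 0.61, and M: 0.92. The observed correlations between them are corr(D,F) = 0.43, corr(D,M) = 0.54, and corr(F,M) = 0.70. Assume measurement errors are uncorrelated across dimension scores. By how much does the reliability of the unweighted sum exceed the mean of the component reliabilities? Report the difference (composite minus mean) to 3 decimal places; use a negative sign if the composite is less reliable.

Var(sum) = 3 + 3.34 = 6.34; true-score variance = 2.18 + 3.34 = 5.52; composite reliability = 0.8707.
Mean component reliability = 0.7267.
Difference = 0.8707 − 0.7267 = 0.144.

0.144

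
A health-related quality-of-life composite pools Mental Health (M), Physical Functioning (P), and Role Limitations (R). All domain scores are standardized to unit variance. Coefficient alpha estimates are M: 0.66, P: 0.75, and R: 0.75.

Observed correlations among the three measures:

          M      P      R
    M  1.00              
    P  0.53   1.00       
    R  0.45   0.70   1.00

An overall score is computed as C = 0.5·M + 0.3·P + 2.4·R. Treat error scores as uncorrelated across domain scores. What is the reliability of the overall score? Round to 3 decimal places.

Var(C) = 0.5² + 0.3² + 2.4² + 2·[0.15·0.53 + 1.2·0.45 + 0.72·0.70] = 6.1 + 2.247 = 8.347.
Because errors are independent across components, Cov(Tᵢ,Tⱼ) = Cov(Xᵢ,Xⱼ); the off-diagonal part of the true-score variance is the same as above.
True-score variance = [0.5²·0.66 + 0.3²·0.75 + 2.4²·0.75] + 2.247 = 4.5525 + 2.247 = 6.7995.
Reliability = 6.7995 / 8.347 = 0.815.

0.815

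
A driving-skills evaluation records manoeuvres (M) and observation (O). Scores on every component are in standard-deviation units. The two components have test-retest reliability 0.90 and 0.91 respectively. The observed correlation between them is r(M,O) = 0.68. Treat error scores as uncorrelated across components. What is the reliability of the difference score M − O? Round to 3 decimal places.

Var(M−O) = 1 + 1 − 2·0.68 = 2 − 1.36 = 0.64.
Because errors are independent across components, Cov(Tᵢ,Tⱼ) = Cov(Xᵢ,Xⱼ); the off-diagonal part of the true-score variance is the same as above.
True-score variance = [0.90 + 0.91] − 1.36 = 1.81 − 1.36 = 0.45.
Reliability = 0.45 / 0.64 = 0.703.

0.703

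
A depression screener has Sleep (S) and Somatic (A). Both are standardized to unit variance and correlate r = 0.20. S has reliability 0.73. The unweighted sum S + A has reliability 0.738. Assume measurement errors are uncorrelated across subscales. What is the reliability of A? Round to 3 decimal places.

Var(S+A) = 2 + 2·0.20 = 2.400.
True-score variance = ρ_S + ρ_A + 2·0.20, so 0.738 = (0.73 + ρ_A + 0.40) / 2.400.
ρ_A = 0.738·2.400 − 0.73 − 0.40 = 0.641.

0.641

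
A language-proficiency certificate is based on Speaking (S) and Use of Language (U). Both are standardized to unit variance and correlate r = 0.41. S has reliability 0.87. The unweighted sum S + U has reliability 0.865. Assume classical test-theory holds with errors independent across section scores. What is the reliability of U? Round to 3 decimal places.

0.749

Var(S+U) = 2 + 2·0.41 = 2.820.
True-score variance = ρ_S + ρ_U + 2·0.41, so 0.865 = (0.87 + ρ_U + 0.82) / 2.820.
ρ_U = 0.865·2.820 − 0.87 − 0.82 = 0.749.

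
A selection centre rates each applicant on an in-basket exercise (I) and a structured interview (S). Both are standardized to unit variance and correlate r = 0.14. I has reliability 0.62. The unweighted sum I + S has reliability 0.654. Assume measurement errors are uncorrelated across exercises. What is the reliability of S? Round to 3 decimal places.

0.591

Var(I+S) = 2 + 2·0.14 = 2.280.
True-score variance = ρ_I + ρ_S + 2·0.14, so 0.654 = (0.62 + ρ_S + 0.28) / 2.280.
ρ_S = 0.654·2.280 − 0.62 − 0.28 = 0.591.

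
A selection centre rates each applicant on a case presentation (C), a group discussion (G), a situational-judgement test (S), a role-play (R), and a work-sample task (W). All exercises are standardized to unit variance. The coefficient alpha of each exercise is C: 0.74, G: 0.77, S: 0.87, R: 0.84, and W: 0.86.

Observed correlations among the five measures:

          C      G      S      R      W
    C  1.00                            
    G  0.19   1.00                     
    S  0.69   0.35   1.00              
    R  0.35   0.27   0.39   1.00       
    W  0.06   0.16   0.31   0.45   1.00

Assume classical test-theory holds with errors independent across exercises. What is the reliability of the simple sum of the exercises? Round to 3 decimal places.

0.920

Var(C+G+S+R+W) = 5 + 2·[0.19 + 0.69 + 0.35 + 0.06 + 0.35 + 0.27 + 0.16 + 0.39 + 0.31 + 0.45] = 5 + 6.44 = 11.44.
Because errors are independent across components, Cov(Tᵢ,Tⱼ) = Cov(Xᵢ,Xⱼ); the off-diagonal part of the true-score variance is the same as above.
True-score variance = [0.74 + 0.77 + 0.87 + 0.84 + 0.86] + 6.44 = 4.08 + 6.44 = 10.52.
Reliability = 10.52 / 11.44 = 0.920.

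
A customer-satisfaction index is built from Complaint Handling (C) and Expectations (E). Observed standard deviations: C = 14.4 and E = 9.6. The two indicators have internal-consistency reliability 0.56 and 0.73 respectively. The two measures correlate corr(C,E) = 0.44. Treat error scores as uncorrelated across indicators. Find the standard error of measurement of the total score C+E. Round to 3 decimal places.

Var(total) = 299.52 + 121.651 = 421.171.
True-score variance = 183.398 + 121.651 = 305.05, so reliability = 0.7243.
Error variance = 421.171 − 305.05 = 116.122; SEM = √116.122 = 10.776.

10.776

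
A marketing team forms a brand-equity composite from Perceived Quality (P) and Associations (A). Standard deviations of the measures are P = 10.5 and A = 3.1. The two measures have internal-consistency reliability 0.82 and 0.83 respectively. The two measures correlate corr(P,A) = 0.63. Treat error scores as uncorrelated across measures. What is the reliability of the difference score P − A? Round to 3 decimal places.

Var(P−A) = 10.5² + 3.1² − 2·10.5·3.1·0.63 = 119.86 − 41.013 = 78.847.
With uncorrelated errors the cross-covariances are all true-score covariance, so they carry over unchanged; only the diagonal terms shrink to ρᵢσᵢ².
True-score variance = [10.5²·0.82 + 3.1²·0.83] − 41.013 = 98.3813 − 41.013 = 57.3683.
Reliability = 57.3683 / 78.847 = 0.728.

0.728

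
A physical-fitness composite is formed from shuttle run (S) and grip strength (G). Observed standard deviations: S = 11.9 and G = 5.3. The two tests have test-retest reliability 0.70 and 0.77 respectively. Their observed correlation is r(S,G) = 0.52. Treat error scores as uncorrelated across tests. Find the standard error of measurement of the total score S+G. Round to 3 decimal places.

Var(total) = 169.7 + 65.5928 = 235.293.
True-score variance = 120.756 + 65.5928 = 186.349, so reliability = 0.7920.
Error variance = 235.293 − 186.349 = 48.9437; SEM = √48.9437 = 6.996.

6.996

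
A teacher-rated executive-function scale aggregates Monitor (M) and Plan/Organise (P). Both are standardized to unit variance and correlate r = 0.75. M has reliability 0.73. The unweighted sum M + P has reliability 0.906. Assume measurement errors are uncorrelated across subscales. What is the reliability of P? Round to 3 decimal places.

Var(M+P) = 2 + 2·0.75 = 3.500.
True-score variance = ρ_M + ρ_P + 2·0.75, so 0.906 = (0.73 + ρ_P + 1.50) / 3.500.
ρ_P = 0.906·3.500 − 0.73 − 1.50 = 0.941.

0.941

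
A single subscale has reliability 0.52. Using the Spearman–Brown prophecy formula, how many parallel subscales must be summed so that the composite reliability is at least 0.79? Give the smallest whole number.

4

k ≥ ρ*(1−ρ₁)/(ρ₁(1−ρ*)) = 0.79·0.48 / (0.52·0.21) = 3.473.
Smallest integer k = 4.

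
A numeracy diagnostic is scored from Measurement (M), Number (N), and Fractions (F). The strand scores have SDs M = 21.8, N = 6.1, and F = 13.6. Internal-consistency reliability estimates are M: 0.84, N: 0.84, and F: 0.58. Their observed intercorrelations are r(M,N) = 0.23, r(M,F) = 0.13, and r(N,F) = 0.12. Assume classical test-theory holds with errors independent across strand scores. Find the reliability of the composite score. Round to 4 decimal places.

Var(M+N+F) = 21.8² + 6.1² + 13.6² + 2·[21.8·6.1·0.23 + 21.8·13.6·0.13 + 6.1·13.6·0.12] = 697.41 + 158.166 = 855.576.
Under uncorrelated errors the observed covariances equal the true-score covariances, so only the own-variance terms attenuate.
True-score variance = [21.8²·0.84 + 6.1²·0.84 + 13.6²·0.58] + 158.166 = 537.735 + 158.166 = 695.901.
Reliability = 695.901 / 855.576 = 0.8134.

0.8134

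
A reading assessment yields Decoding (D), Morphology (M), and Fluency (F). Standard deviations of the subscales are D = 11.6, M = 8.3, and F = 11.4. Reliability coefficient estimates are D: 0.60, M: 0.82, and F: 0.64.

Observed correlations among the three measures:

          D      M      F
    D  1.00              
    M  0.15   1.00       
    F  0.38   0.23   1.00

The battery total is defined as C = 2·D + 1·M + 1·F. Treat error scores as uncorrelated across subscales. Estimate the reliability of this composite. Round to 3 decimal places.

Var(C) = 2²·11.6² + 8.3² + 11.4² + 2·[2·11.6·8.3·0.15 + 2·11.6·11.4·0.38 + 8.3·11.4·0.23] = 737.09 + 302.298 = 1039.39.
With uncorrelated errors the cross-covariances are all true-score covariance, so they carry over unchanged; only the diagonal terms shrink to ρᵢσᵢ².
True-score variance = [2²·11.6²·0.60 + 8.3²·0.82 + 11.4²·0.64] + 302.298 = 462.608 + 302.298 = 764.906.
Reliability = 764.906 / 1039.39 = 0.736.

0.736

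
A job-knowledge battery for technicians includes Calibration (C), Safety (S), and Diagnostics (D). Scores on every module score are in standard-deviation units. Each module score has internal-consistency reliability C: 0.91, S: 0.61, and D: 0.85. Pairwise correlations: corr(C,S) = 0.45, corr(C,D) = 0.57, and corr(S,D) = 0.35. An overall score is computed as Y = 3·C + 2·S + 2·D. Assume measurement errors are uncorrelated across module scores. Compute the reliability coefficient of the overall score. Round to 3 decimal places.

Var(Y) = 3² + 2² + 2² + 2·[6·0.45 + 6·0.57 + 4·0.35] = 17 + 15.04 = 32.04.
Under uncorrelated errors the observed covariances equal the true-score covariances, so only the own-variance terms attenuate.
True-score variance = [3²·0.91 + 2²·0.61 + 2²·0.85] + 15.04 = 14.03 + 15.04 = 29.07.
Reliability = 29.07 / 32.04 = 0.907.

0.907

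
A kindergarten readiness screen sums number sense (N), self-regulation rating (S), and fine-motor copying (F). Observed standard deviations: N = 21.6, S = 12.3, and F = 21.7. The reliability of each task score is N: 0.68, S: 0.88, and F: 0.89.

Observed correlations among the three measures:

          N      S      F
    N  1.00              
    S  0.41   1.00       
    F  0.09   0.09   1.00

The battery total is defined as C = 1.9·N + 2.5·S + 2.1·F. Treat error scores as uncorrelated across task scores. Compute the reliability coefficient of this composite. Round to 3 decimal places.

0.861

Var(C) = 1.9²·21.6² + 2.5²·12.3² + 2.1²·21.7² + 2·[4.75·21.6·12.3·0.41 + 3.99·21.6·21.7·0.09 + 5.25·12.3·21.7·0.09] = 4706.47 + 1623.69 = 6330.16.
Under uncorrelated errors the observed covariances equal the true-score covariances, so only the own-variance terms attenuate.
True-score variance = [1.9²·21.6²·0.68 + 2.5²·12.3²·0.88 + 2.1²·21.7²·0.89] + 1623.69 = 3825.6 + 1623.69 = 5449.29.
Reliability = 5449.29 / 6330.16 = 0.861.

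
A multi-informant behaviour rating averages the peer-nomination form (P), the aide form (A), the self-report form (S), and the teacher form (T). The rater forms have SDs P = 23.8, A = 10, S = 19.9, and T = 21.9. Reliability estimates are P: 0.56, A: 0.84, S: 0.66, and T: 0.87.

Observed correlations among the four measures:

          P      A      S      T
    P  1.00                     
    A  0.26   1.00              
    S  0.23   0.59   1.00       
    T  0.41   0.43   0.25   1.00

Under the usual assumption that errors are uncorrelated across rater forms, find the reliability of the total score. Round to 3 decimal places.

Var(P+A+S+T) = 23.8² + 10² + 19.9² + 21.9² + 2·[23.8·10·0.26 + 23.8·19.9·0.23 + 23.8·21.9·0.41 + 10·19.9·0.59 + 10·21.9·0.43 + 19.9·21.9·0.25] = 1542.06 + 1410.09 = 2952.15.
With uncorrelated errors the cross-covariances are all true-score covariance, so they carry over unchanged; only the diagonal terms shrink to ρᵢσᵢ².
True-score variance = [23.8²·0.56 + 10²·0.84 + 19.9²·0.66 + 21.9²·0.87] + 1410.09 = 1079.83 + 1410.09 = 2489.92.
Reliability = 2489.92 / 2952.15 = 0.843.

0.843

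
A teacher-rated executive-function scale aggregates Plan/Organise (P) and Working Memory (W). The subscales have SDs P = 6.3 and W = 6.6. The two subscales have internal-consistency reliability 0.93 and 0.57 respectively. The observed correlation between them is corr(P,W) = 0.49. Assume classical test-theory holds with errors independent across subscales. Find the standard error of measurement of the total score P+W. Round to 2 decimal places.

Var(total) = 83.25 + 40.7484 = 123.998.
True-score variance = 61.7409 + 40.7484 = 102.489, so reliability = 0.8265.
Error variance = 123.998 − 102.489 = 21.5091; SEM = √21.5091 = 4.64.

4.64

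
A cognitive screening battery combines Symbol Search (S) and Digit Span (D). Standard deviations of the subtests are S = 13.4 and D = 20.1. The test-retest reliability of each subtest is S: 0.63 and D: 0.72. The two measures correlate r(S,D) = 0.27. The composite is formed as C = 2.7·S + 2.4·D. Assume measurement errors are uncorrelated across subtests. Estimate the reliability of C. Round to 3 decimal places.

0.752

Var(C) = 2.7²·13.4² + 2.4²·20.1² + 2·[6.48·13.4·20.1·0.27] = 3636.09 + 942.475 = 4578.56.
With uncorrelated errors the cross-covariances are all true-score covariance, so they carry over unchanged; only the diagonal terms shrink to ρᵢσᵢ².
True-score variance = [2.7²·13.4²·0.63 + 2.4²·20.1²·0.72] + 942.475 = 2500.18 + 942.475 = 3442.65.
Reliability = 3442.65 / 4578.56 = 0.752.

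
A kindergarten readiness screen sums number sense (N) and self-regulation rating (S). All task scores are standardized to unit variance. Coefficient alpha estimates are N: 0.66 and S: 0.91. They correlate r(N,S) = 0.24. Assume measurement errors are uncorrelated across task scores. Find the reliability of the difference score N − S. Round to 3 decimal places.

Var(N−S) = 1 + 1 − 2·0.24 = 2 − 0.48 = 1.52.
With uncorrelated errors the cross-covariances are all true-score covariance, so they carry over unchanged; only the diagonal terms shrink to ρᵢσᵢ².
True-score variance = [0.66 + 0.91] − 0.48 = 1.57 − 0.48 = 1.09.
Reliability = 1.09 / 1.52 = 0.717.

0.717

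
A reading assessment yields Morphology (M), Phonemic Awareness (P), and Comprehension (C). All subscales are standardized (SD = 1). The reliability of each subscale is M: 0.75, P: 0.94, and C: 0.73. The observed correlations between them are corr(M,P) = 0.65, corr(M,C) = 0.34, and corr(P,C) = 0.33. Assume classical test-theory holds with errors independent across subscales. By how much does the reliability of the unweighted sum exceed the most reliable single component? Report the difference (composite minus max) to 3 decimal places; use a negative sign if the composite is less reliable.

Var(sum) = 3 + 2.64 = 5.64; true-score variance = 2.42 + 2.64 = 5.06; composite reliability = 0.8972.
Max component reliability = 0.9400.
Difference = 0.8972 − 0.9400 = -0.043.

-0.043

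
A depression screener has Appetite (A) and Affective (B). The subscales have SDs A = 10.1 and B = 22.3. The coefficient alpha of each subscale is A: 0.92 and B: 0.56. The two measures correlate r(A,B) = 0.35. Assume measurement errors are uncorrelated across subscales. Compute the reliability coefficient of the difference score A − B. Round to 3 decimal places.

0.486

Var(A−B) = 10.1² + 22.3² − 2·10.1·22.3·0.35 = 599.3 − 157.661 = 441.639.
Because errors are independent across components, Cov(Tᵢ,Tⱼ) = Cov(Xᵢ,Xⱼ); the off-diagonal part of the true-score variance is the same as above.
True-score variance = [10.1²·0.92 + 22.3²·0.56] − 157.661 = 372.332 − 157.661 = 214.671.
Reliability = 214.671 / 441.639 = 0.486.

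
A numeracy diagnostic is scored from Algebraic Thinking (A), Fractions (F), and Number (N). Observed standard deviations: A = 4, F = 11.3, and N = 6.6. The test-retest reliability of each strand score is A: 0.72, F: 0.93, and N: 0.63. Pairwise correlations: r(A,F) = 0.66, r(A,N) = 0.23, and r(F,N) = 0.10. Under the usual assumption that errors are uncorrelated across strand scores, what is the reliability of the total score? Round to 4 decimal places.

Var(A+F+N) = 4² + 11.3² + 6.6² + 2·[4·11.3·0.66 + 4·6.6·0.23 + 11.3·6.6·0.10] = 187.25 + 86.724 = 273.974.
Because errors are independent across components, Cov(Tᵢ,Tⱼ) = Cov(Xᵢ,Xⱼ); the off-diagonal part of the true-score variance is the same as above.
True-score variance = [4²·0.72 + 11.3²·0.93 + 6.6²·0.63] + 86.724 = 157.715 + 86.724 = 244.439.
Reliability = 244.439 / 273.974 = 0.8922.

0.8922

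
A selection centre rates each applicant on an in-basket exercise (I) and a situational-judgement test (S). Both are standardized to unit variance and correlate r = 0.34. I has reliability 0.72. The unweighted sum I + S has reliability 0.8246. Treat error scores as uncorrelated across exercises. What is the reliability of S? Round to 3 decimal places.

Var(I+S) = 2 + 2·0.34 = 2.680.
True-score variance = ρ_I + ρ_S + 2·0.34, so 0.8246 = (0.72 + ρ_S + 0.68) / 2.680.
ρ_S = 0.8246·2.680 − 0.72 − 0.68 = 0.810.

0.810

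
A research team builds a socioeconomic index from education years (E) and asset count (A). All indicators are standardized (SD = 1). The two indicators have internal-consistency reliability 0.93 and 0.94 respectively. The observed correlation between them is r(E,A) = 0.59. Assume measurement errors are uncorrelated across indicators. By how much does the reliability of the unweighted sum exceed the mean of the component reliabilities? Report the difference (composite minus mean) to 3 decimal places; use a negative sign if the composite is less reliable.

0.024

Var(sum) = 2 + 1.18 = 3.18; true-score variance = 1.87 + 1.18 = 3.05; composite reliability = 0.9591.
Mean component reliability = 0.9350.
Difference = 0.9591 − 0.9350 = 0.024.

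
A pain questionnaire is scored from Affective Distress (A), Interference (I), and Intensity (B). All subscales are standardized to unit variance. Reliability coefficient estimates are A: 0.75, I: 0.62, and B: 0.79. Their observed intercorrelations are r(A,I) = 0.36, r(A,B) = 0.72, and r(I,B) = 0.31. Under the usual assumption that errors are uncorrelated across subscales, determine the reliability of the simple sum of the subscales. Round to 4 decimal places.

0.8547

Var(A+I+B) = 3 + 2·[0.36 + 0.72 + 0.31] = 3 + 2.78 = 5.78.
Because errors are independent across components, Cov(Tᵢ,Tⱼ) = Cov(Xᵢ,Xⱼ); the off-diagonal part of the true-score variance is the same as above.
True-score variance = [0.75 + 0.62 + 0.79] + 2.78 = 2.16 + 2.78 = 4.94.
Reliability = 4.94 / 5.78 = 0.8547.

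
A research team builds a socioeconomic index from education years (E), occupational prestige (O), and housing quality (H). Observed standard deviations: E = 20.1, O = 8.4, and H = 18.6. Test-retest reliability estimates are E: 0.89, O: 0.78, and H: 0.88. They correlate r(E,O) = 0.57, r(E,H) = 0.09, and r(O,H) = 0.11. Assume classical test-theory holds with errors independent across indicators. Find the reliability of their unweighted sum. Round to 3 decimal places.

0.909

Var(E+O+H) = 20.1² + 8.4² + 18.6² + 2·[20.1·8.4·0.57 + 20.1·18.6·0.09 + 8.4·18.6·0.11] = 820.53 + 294.145 = 1114.68.
Under uncorrelated errors the observed covariances equal the true-score covariances, so only the own-variance terms attenuate.
True-score variance = [20.1²·0.89 + 8.4²·0.78 + 18.6²·0.88] + 294.145 = 719.051 + 294.145 = 1013.2.
Reliability = 1013.2 / 1114.68 = 0.909.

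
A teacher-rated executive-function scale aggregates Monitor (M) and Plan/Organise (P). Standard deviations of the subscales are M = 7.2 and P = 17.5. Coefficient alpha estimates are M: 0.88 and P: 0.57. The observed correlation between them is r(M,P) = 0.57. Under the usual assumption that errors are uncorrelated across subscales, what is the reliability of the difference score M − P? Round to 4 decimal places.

0.3569

Var(M−P) = 7.2² + 17.5² − 2·7.2·17.5·0.57 = 358.09 − 143.64 = 214.45.
Under uncorrelated errors the observed covariances equal the true-score covariances, so only the own-variance terms attenuate.
True-score variance = [7.2²·0.88 + 17.5²·0.57] − 143.64 = 220.182 − 143.64 = 76.5417.
Reliability = 76.5417 / 214.45 = 0.3569.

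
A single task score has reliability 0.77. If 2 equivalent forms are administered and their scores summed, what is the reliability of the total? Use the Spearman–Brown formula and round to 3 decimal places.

ρ_k = kρ / (1 + (k−1)ρ) = 2·0.77 / (1 + 1·0.77) = 1.540 / 1.770 = 0.870.

0.870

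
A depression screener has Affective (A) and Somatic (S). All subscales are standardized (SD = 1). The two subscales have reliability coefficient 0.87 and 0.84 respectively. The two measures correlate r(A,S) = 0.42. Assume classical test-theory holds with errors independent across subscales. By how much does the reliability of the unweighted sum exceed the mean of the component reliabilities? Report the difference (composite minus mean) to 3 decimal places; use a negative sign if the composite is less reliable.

0.043

Var(sum) = 2 + 0.84 = 2.84; true-score variance = 1.71 + 0.84 = 2.55; composite reliability = 0.8979.
Mean component reliability = 0.8550.
Difference = 0.8979 − 0.8550 = 0.043.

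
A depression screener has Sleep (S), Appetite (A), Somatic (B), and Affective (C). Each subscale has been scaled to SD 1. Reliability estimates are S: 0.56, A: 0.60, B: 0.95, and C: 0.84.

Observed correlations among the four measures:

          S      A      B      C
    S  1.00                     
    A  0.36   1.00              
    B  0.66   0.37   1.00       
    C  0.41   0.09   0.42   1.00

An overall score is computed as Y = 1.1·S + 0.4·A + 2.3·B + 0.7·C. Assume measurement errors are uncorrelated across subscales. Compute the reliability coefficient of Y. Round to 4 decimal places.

Var(Y) = 1.1² + 0.4² + 2.3² + 0.7² + 2·[0.44·0.36 + 2.53·0.66 + 0.77·0.41 + 0.92·0.37 + 0.28·0.09 + 1.61·0.42] = 7.15 + 6.3714 = 13.5214.
With uncorrelated errors the cross-covariances are all true-score covariance, so they carry over unchanged; only the diagonal terms shrink to ρᵢσᵢ².
True-score variance = [1.1²·0.56 + 0.4²·0.60 + 2.3²·0.95 + 0.7²·0.84] + 6.3714 = 6.2107 + 6.3714 = 12.5821.
Reliability = 12.5821 / 13.5214 = 0.9305.

0.9305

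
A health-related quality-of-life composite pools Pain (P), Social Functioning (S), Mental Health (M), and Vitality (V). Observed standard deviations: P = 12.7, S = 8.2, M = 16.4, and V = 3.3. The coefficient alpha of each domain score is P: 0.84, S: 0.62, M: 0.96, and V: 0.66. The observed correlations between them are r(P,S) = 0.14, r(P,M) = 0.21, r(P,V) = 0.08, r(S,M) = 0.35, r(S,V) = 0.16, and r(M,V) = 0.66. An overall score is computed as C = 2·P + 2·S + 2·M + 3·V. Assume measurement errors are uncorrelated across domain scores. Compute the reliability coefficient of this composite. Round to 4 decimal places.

Var(C) = 2²·12.7² + 2²·8.2² + 2²·16.4² + 3²·3.3² + 2·[4·12.7·8.2·0.14 + 4·12.7·16.4·0.21 + 6·12.7·3.3·0.08 + 4·8.2·16.4·0.35 + 6·8.2·3.3·0.16 + 6·16.4·3.3·0.66] = 2087.97 + 1363.91 = 3451.88.
With uncorrelated errors the cross-covariances are all true-score covariance, so they carry over unchanged; only the diagonal terms shrink to ρᵢσᵢ².
True-score variance = [2²·12.7²·0.84 + 2²·8.2²·0.62 + 2²·16.4²·0.96 + 3²·3.3²·0.66] + 1363.91 = 1806.18 + 1363.91 = 3170.09.
Reliability = 3170.09 / 3451.88 = 0.9184.

0.9184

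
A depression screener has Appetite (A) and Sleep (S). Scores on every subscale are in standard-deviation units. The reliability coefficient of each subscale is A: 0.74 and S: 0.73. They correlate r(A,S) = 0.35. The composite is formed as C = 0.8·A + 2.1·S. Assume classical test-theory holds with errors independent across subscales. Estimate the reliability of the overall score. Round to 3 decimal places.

0.782

Var(C) = 0.8² + 2.1² + 2·[1.68·0.35] = 5.05 + 1.176 = 6.226.
Under uncorrelated errors the observed covariances equal the true-score covariances, so only the own-variance terms attenuate.
True-score variance = [0.8²·0.74 + 2.1²·0.73] + 1.176 = 3.6929 + 1.176 = 4.8689.
Reliability = 4.8689 / 6.226 = 0.782.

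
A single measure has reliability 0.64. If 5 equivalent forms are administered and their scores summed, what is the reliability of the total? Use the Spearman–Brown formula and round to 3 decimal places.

ρ_k = kρ / (1 + (k−1)ρ) = 5·0.64 / (1 + 4·0.64) = 3.200 / 3.560 = 0.899.

0.899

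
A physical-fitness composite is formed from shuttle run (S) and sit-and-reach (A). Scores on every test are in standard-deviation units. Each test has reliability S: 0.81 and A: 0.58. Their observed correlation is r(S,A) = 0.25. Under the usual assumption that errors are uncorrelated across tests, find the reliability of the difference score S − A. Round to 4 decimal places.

0.5933

Var(S−A) = 1 + 1 − 2·0.25 = 2 − 0.5 = 1.5.
Because errors are independent across components, Cov(Tᵢ,Tⱼ) = Cov(Xᵢ,Xⱼ); the off-diagonal part of the true-score variance is the same as above.
True-score variance = [0.81 + 0.58] − 0.5 = 1.39 − 0.5 = 0.89.
Reliability = 0.89 / 1.5 = 0.5933.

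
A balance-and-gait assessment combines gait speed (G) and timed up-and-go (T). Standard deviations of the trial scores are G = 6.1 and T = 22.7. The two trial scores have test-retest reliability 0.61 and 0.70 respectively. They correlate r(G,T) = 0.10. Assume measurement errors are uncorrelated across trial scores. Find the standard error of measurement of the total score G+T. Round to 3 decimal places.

13.004

Var(total) = 552.5 + 27.694 = 580.194.
True-score variance = 383.401 + 27.694 = 411.095, so reliability = 0.7085.
Error variance = 580.194 − 411.095 = 169.099; SEM = √169.099 = 13.004.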